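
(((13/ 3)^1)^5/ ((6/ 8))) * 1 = 1485172/ 729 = 2037.27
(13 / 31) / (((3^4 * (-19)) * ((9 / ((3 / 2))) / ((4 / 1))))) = -26 / 143127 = -0.00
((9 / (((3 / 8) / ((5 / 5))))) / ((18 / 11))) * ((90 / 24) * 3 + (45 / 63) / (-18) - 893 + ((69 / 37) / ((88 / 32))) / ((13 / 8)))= -1175161985 / 90909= -12926.79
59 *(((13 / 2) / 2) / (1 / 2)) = 767 / 2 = 383.50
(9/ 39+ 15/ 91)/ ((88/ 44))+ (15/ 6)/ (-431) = 15061/ 78442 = 0.19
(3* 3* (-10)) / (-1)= 90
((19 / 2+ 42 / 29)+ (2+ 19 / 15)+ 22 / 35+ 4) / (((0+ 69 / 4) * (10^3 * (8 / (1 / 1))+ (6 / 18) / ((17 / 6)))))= 1950869 / 14287350105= 0.00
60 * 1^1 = 60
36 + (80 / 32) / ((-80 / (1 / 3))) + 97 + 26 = 15263 / 96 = 158.99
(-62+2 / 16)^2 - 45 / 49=3827.60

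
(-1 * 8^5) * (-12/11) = 393216/11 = 35746.91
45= 45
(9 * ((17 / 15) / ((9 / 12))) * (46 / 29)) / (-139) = -3128 / 20155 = -0.16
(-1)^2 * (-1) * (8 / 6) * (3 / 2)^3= -9 / 2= -4.50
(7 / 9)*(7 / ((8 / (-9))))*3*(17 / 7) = -357 / 8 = -44.62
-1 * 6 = -6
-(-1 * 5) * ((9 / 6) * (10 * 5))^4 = 158203125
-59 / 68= -0.87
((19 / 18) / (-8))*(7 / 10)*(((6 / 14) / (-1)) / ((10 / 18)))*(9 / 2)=513 / 1600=0.32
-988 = -988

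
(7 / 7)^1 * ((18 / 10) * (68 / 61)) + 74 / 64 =30869 / 9760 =3.16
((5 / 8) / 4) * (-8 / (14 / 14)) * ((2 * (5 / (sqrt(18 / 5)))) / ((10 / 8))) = -5 * sqrt(10) / 3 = -5.27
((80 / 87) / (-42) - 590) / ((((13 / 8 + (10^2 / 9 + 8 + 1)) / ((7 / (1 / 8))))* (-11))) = 13798016 / 99847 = 138.19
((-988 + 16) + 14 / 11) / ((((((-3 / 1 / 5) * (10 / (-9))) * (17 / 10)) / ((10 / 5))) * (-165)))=21356 / 2057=10.38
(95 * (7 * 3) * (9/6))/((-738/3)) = -1995/164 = -12.16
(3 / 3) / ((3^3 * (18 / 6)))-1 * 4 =-3.99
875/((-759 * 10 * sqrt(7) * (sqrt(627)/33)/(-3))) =25 * sqrt(4389)/9614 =0.17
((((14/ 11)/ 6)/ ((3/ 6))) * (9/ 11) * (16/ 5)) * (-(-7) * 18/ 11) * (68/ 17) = 338688/ 6655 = 50.89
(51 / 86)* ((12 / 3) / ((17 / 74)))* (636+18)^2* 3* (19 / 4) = 62933933.30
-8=-8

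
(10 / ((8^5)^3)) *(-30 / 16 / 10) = -15 / 281474976710656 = -0.00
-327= -327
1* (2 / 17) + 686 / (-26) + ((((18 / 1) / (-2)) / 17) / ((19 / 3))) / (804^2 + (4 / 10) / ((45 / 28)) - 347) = -16033096835370 / 610390074619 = -26.27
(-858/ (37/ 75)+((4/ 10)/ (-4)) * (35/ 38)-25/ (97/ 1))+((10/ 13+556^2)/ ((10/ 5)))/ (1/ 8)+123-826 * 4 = 4367263952777/ 3545932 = 1231626.54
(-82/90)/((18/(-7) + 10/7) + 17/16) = 4592/405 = 11.34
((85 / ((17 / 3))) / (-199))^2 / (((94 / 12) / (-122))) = -164700 / 1861247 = -0.09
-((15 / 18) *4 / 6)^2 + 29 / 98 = -101 / 7938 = -0.01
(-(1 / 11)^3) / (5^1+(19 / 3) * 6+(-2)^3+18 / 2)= -1 / 58564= -0.00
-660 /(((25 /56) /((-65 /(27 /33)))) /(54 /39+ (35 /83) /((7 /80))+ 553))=5451346208 /83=65678869.98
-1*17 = -17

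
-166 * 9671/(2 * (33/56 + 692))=-1158.97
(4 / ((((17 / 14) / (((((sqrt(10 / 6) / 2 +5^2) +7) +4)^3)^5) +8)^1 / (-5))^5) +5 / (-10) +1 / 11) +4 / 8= -1747811924772021972210279980562087353640130629730807740822128603248422041257876867012915227483483289940574578657274886860785999307657724831931357822398558388376370433376461522748838225792257158198628650452551420634045123420523903227769319040657425486949643610666050871304989975821021039930968690747216074855105442169635704063269 / 6015308718063493257450005234911083525493807242888081688555227730980878505579957367776179309931011674334224538566977452732163576100795756335952503579266084990647198157950148301996050479424541338082996084827303167469552309797473476036344881569738869649553457018629815496455887482220066171022766887197030183155869419349619148988416 - 24638526039483402215715143852994980340872955362455766784879055239272966735115487932034135592101920684806406783837488495266919297741592622856499927686592975353640136731321967031810742921353755334130695184560936549118836787683698840498279716802583740363559335949307750110970215161446466049760196640625 * sqrt(15) / 267014769090176369737660033509902500243865733437858739726350662774364280254792141680405686697931981282591643224741541758352431467542425263492209853483047096530859293232872350053091729377864938657803448367689238612817485342572508701897411291270368858733729448625258145261713755425251516824519126739924990374461533174255111372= -0.29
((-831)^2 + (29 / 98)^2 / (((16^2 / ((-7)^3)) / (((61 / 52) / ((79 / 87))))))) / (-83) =-20334354183597 / 2444029952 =-8320.01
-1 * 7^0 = -1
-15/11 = -1.36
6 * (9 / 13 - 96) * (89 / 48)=-110271 / 104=-1060.30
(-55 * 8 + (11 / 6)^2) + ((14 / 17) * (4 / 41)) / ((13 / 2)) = -142425827 / 326196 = -436.63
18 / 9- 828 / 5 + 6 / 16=-6529 / 40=-163.22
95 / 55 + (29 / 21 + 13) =3721 / 231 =16.11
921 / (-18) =-307 / 6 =-51.17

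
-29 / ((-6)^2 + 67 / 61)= -1769 / 2263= -0.78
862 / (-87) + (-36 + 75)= 2531 / 87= 29.09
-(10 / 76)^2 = -25 / 1444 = -0.02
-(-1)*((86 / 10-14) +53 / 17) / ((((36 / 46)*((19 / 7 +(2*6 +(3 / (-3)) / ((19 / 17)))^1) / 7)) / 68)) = -4154122 / 41355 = -100.45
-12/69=-4/23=-0.17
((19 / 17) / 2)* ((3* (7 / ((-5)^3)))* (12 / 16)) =-1197 / 17000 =-0.07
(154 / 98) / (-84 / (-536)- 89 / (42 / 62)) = -4422 / 369265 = -0.01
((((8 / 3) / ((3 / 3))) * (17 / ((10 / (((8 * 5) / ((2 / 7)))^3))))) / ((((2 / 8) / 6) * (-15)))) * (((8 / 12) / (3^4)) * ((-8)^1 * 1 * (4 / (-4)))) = -955351040 / 729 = -1310495.25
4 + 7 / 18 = 4.39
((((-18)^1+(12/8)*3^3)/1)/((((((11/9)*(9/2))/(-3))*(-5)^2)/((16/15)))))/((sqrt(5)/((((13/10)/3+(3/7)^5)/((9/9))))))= -5418744*sqrt(5)/115548125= -0.10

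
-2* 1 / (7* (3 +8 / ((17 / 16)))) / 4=-17 / 2506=-0.01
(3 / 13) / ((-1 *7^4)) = -3 / 31213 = -0.00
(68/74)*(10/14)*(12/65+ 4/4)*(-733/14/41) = -0.99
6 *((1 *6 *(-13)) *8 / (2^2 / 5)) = -4680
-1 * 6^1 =-6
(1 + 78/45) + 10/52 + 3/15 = 1219/390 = 3.13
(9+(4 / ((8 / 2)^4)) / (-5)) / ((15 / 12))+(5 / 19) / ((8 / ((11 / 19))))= 1042069 / 144400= 7.22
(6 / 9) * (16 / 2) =16 / 3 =5.33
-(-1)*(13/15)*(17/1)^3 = 63869/15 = 4257.93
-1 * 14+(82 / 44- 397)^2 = 75561473 / 484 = 156118.75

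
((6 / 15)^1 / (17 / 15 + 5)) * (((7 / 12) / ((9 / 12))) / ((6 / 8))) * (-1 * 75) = -350 / 69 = -5.07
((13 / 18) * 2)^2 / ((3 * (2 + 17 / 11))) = 143 / 729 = 0.20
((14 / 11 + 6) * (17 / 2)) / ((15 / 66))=272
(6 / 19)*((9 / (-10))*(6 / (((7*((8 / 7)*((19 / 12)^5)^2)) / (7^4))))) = -3010437727911936 / 582451294491095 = -5.17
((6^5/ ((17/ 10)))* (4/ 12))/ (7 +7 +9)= 25920/ 391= 66.29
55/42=1.31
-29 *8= -232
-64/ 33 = -1.94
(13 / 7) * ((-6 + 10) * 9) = 66.86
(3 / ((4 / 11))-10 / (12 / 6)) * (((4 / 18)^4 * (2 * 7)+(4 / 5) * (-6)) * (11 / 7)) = -5589298 / 229635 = -24.34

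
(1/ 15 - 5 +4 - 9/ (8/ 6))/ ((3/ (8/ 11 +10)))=-27199/ 990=-27.47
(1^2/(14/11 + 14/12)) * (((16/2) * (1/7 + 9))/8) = 4224/1127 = 3.75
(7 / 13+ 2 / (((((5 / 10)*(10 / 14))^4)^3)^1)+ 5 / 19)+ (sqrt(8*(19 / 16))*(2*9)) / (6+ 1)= 9*sqrt(38) / 7+ 28006841053239974 / 60302734375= 464445.26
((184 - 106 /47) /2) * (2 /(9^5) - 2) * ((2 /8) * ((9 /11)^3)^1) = -1042124 /41877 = -24.89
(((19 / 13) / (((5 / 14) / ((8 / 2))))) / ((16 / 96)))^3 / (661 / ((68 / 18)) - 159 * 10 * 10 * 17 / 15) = -8846216257536 / 166623500875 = -53.09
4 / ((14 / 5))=10 / 7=1.43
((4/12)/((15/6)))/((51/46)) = 92/765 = 0.12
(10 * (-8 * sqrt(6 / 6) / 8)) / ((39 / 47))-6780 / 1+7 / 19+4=-5029673 / 741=-6787.68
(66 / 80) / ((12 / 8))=11 / 20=0.55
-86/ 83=-1.04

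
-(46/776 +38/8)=-933/194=-4.81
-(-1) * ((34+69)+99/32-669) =-18013/32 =-562.91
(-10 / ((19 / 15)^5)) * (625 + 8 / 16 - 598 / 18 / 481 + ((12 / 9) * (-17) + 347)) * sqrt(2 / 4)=-266854078125 * sqrt(2) / 183231326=-2059.63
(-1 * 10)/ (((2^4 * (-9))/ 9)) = 5/ 8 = 0.62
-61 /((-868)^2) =-61 /753424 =-0.00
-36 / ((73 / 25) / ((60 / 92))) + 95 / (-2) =-186505 / 3358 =-55.54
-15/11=-1.36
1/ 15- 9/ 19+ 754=214774/ 285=753.59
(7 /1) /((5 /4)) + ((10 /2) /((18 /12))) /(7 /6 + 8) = 328 /55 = 5.96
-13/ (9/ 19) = -247/ 9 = -27.44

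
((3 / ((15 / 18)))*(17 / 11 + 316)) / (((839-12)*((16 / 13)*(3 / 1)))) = 136227 / 363880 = 0.37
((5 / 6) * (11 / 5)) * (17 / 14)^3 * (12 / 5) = 54043 / 6860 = 7.88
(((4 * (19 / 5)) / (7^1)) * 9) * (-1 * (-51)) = 34884 / 35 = 996.69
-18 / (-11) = 18 / 11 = 1.64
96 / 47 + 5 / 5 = 143 / 47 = 3.04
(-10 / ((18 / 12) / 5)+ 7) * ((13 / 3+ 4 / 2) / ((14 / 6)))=-71.48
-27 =-27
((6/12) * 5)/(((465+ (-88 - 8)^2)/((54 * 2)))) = 90/3227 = 0.03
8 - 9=-1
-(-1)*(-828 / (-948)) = 69 / 79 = 0.87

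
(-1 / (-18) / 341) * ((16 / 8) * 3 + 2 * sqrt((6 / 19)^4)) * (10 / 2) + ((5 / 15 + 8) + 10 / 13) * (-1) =-14558870 / 1600313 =-9.10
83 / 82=1.01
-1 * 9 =-9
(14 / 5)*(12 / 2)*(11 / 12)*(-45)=-693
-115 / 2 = -57.50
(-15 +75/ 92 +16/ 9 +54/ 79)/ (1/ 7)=-5367985/ 65412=-82.06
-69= -69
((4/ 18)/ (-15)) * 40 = -16/ 27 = -0.59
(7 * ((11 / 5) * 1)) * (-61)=-4697 / 5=-939.40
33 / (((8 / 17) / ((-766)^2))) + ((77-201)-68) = 82292145 / 2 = 41146072.50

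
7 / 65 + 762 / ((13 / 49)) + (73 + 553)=227387 / 65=3498.26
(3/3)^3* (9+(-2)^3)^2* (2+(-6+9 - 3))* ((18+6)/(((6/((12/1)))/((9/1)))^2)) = 15552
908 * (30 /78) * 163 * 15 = 11100300 /13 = 853869.23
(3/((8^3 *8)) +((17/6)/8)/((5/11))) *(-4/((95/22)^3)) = -63777527/1646160000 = -0.04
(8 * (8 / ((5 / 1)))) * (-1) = -64 / 5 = -12.80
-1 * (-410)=410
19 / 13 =1.46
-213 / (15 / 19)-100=-1849 / 5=-369.80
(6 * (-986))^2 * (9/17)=18528912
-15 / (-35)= 3 / 7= 0.43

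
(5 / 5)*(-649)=-649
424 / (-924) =-106 / 231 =-0.46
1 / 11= 0.09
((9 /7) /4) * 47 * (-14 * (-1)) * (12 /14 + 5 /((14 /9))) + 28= 24895 /28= 889.11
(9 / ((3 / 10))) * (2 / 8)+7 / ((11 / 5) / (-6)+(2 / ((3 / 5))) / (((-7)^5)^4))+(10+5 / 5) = -1037299461868959713 / 1755429858547463822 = -0.59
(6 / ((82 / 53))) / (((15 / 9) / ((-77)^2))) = 2828133 / 205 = 13795.77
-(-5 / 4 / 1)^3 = 125 / 64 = 1.95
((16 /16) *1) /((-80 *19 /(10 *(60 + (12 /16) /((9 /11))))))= -731 /1824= -0.40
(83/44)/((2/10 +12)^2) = 2075/163724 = 0.01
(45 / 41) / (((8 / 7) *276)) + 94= 2836649 / 30176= 94.00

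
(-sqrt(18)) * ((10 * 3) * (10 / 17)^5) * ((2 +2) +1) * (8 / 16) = -22500000 * sqrt(2) / 1419857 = -22.41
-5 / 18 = -0.28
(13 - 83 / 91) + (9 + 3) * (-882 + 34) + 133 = -912813 / 91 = -10030.91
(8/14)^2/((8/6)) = 0.24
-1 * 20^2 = -400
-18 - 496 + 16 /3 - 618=-1126.67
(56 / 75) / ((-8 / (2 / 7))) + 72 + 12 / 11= 60278 / 825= 73.06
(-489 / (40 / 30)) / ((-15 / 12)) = 1467 / 5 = 293.40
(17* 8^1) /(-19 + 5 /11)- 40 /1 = -142 /3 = -47.33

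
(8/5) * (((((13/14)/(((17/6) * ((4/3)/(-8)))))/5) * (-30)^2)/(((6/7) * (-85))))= 11232/1445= 7.77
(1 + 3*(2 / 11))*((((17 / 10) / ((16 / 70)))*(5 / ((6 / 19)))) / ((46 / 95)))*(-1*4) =-18257575 / 12144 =-1503.42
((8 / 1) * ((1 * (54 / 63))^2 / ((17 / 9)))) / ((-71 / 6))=-15552 / 59143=-0.26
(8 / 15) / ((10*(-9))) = -4 / 675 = -0.01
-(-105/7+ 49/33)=446/33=13.52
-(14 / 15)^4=-38416 / 50625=-0.76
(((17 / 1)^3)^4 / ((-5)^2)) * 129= 75158268602639169 / 25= 3006330744105566.76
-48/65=-0.74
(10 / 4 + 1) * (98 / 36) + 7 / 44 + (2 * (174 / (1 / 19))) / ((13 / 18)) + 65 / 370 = 872850505 / 95238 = 9164.94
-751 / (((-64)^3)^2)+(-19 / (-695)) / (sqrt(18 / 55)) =0.05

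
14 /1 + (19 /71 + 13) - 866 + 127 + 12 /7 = -352879 /497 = -710.02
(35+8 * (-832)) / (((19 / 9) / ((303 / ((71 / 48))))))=-866662416 / 1349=-642448.05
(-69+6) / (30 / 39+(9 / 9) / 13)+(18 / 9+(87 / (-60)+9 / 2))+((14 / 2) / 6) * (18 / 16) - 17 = -74881 / 880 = -85.09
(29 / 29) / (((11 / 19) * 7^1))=19 / 77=0.25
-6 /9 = -2 /3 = -0.67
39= 39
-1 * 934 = -934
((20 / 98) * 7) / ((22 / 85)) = 425 / 77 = 5.52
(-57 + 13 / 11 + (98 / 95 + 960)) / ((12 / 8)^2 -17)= -3783792 / 61655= -61.37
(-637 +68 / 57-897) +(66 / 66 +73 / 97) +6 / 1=-8432026 / 5529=-1525.05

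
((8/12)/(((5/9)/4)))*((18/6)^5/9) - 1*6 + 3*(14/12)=1271/10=127.10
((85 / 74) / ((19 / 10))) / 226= 425 / 158878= 0.00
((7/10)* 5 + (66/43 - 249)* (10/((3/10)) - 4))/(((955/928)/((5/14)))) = -144761272/57491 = -2517.98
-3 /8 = -0.38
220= 220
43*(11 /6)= 473 /6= 78.83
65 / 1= 65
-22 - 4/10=-112/5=-22.40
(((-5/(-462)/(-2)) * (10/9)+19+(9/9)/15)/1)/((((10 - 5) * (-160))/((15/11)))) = -396271/12196800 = -0.03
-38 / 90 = -19 / 45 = -0.42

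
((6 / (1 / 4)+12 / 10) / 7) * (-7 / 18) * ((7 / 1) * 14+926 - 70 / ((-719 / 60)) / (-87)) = -1433.51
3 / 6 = 1 / 2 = 0.50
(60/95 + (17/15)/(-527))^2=30924721/78057225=0.40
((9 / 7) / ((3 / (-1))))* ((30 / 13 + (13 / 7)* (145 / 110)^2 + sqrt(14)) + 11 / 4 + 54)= -4114899 / 154154 - 3* sqrt(14) / 7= -28.30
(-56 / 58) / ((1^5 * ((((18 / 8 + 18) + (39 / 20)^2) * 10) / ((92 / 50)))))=-10304 / 1395045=-0.01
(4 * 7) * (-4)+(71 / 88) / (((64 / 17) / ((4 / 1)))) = -156489 / 1408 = -111.14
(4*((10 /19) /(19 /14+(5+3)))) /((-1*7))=-80 /2489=-0.03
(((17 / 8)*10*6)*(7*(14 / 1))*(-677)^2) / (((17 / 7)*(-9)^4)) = 786034235 / 2187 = 359412.09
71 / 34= 2.09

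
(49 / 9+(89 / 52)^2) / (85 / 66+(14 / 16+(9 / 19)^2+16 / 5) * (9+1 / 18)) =4046151175 / 19434496211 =0.21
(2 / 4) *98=49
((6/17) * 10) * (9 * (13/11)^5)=200498220/2737867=73.23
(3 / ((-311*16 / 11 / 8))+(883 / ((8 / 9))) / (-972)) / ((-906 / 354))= 17043271 / 40574304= 0.42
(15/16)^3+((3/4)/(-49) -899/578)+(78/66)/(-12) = -1617770305/1914114048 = -0.85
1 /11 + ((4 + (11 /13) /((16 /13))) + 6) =10.78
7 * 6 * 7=294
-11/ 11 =-1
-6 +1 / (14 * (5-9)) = -337 / 56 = -6.02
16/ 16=1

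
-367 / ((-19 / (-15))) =-5505 / 19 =-289.74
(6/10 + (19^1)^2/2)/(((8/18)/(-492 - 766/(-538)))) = -430179507/2152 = -199897.54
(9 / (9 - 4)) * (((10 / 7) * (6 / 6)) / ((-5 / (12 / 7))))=-216 / 245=-0.88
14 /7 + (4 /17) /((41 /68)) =98 /41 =2.39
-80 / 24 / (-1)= 10 / 3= 3.33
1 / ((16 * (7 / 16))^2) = 1 / 49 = 0.02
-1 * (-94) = 94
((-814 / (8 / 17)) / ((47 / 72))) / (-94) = 62271 / 2209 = 28.19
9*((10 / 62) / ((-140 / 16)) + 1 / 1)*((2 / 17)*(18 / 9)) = 7668 / 3689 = 2.08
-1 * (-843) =843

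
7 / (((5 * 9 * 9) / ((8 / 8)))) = 7 / 405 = 0.02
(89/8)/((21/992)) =11036/21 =525.52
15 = 15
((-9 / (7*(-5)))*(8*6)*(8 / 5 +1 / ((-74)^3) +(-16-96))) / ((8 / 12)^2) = -54355127679 / 17728550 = -3065.97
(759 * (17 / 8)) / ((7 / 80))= 129030 / 7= 18432.86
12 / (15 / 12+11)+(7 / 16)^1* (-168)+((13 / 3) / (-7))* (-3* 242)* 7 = 301201 / 98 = 3073.48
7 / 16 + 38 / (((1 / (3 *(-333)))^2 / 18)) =10922122951 / 16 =682632684.44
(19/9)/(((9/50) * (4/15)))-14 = 1619/54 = 29.98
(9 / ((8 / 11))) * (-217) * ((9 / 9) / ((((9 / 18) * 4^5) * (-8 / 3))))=64449 / 32768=1.97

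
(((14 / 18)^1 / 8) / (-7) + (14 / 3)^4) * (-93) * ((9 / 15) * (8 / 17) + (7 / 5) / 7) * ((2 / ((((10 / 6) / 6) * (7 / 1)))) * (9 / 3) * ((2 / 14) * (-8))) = 1562409796 / 20825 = 75025.68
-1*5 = -5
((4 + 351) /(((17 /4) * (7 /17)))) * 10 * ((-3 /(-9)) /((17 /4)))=56800 /357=159.10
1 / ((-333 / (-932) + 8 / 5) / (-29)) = -135140 / 9121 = -14.82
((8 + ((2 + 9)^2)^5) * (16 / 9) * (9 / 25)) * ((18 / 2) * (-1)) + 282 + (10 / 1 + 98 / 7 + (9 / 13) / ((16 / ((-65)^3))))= -59759830929861 / 400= -149399577324.65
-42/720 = -0.06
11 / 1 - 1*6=5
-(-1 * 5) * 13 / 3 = 21.67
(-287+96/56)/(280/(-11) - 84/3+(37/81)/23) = 40924521/7665259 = 5.34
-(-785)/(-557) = -785/557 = -1.41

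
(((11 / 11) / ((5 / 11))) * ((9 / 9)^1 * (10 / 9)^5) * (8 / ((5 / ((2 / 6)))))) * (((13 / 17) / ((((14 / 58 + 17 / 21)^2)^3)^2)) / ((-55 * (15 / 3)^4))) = -190992829181951487225406725399 / 7839866231326559436800000000000000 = -0.00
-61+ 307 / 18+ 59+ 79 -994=-16199 / 18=-899.94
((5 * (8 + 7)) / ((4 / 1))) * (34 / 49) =1275 / 98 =13.01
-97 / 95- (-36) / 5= 587 / 95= 6.18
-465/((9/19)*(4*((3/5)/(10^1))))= -4090.28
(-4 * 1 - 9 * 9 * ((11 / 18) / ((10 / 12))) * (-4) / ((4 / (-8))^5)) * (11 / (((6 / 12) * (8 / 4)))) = -83679.20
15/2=7.50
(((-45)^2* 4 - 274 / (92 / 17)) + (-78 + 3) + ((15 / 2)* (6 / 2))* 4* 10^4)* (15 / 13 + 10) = 6056189045 / 598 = 10127406.43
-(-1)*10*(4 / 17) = 40 / 17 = 2.35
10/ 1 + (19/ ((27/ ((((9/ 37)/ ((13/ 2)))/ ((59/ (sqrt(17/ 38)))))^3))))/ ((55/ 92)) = 84456* sqrt(646)/ 23884027056716255 + 10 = 10.00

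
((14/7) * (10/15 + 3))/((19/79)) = 1738/57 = 30.49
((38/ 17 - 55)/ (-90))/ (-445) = -299/ 226950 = -0.00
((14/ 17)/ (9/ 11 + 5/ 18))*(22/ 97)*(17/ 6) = 1452/ 3007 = 0.48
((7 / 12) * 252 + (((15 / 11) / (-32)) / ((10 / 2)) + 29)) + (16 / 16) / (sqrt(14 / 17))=sqrt(238) / 14 + 61949 / 352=177.09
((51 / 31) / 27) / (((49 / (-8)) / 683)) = -92888 / 13671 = -6.79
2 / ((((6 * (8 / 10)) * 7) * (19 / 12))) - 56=-7443 / 133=-55.96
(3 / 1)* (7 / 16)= 1.31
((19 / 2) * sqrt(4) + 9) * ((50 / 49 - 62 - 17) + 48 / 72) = -45460 / 21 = -2164.76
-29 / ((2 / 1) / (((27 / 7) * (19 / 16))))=-14877 / 224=-66.42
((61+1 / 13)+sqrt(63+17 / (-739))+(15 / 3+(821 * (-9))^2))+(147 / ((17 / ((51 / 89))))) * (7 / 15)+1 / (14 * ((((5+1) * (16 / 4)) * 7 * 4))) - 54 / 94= 2 * sqrt(8598265) / 739+139659474155483927 / 2557988160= 54597396.75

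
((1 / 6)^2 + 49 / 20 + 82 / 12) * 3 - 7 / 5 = 398 / 15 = 26.53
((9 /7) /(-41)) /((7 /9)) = -81 /2009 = -0.04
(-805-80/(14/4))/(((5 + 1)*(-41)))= 5795/1722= 3.37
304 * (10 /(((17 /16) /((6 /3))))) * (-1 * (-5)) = 486400 /17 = 28611.76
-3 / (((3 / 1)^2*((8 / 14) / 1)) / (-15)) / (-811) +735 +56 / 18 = 21549577 / 29196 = 738.10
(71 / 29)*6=426 / 29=14.69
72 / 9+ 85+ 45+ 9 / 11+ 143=3100 / 11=281.82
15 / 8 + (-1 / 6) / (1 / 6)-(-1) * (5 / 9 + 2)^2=4799 / 648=7.41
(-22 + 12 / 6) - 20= -40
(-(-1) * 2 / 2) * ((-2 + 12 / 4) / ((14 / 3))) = 3 / 14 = 0.21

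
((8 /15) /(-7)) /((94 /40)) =-32 /987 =-0.03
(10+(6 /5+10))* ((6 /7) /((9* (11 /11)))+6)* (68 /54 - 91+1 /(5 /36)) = -151188224 /14175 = -10665.84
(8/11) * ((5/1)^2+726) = 546.18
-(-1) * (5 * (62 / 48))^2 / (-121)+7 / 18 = 0.04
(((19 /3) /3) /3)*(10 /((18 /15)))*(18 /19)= 50 /9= 5.56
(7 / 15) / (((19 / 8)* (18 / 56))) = 0.61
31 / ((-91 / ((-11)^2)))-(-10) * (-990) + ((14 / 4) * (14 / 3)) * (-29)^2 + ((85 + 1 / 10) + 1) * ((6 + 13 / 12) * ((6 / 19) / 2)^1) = 161477933 / 41496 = 3891.41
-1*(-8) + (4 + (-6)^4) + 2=1310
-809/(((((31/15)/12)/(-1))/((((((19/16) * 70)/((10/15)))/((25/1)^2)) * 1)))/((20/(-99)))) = -322791/1705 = -189.32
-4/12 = -0.33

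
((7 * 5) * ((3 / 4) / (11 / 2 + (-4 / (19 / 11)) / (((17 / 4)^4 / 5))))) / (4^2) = 7934495 / 26427808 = 0.30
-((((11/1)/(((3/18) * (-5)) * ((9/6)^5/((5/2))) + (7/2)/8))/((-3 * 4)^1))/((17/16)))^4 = -3930163511296/136326383940321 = -0.03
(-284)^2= 80656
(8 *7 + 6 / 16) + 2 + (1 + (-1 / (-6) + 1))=1453 / 24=60.54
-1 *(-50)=50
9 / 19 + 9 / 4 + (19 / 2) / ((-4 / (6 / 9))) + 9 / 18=187 / 114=1.64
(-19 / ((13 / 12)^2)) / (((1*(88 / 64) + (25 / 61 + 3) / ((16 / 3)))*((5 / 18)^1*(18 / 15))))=-4005504 / 166127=-24.11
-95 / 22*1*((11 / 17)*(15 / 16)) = -1425 / 544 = -2.62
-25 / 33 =-0.76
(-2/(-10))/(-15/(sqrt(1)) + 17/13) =-13/890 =-0.01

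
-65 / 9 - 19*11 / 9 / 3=-404 / 27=-14.96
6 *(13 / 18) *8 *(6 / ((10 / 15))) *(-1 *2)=-624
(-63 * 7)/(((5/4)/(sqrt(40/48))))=-294 * sqrt(30)/5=-322.06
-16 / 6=-8 / 3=-2.67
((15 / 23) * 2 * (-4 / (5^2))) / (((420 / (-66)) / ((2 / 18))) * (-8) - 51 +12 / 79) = -6952 / 13568965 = -0.00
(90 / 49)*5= 450 / 49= 9.18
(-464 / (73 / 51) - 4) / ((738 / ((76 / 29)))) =-910328 / 781173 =-1.17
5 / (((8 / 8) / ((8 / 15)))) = 8 / 3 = 2.67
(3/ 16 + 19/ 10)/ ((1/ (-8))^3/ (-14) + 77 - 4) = 74816/ 2616325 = 0.03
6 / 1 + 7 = 13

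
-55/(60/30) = -55/2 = -27.50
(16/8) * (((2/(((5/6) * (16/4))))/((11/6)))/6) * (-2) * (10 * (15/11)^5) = -18225000/1771561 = -10.29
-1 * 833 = -833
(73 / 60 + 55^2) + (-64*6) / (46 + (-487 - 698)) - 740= 156263087 / 68340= 2286.55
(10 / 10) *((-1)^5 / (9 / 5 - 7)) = 5 / 26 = 0.19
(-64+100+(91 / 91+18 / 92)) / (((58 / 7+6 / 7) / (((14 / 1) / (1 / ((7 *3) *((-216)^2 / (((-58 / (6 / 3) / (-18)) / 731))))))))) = 25319607017.48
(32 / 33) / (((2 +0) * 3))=16 / 99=0.16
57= 57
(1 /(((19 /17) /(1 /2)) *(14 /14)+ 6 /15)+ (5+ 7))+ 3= 3445 /224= 15.38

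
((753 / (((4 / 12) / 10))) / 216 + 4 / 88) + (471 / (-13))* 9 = -380005 / 1716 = -221.45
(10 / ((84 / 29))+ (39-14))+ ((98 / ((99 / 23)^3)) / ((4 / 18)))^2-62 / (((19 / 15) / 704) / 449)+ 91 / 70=-119589884999006566723 / 7729435794465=-15472007.04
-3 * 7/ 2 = -21/ 2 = -10.50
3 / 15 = 1 / 5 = 0.20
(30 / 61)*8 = 240 / 61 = 3.93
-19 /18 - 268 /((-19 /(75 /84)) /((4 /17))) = 77641 /40698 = 1.91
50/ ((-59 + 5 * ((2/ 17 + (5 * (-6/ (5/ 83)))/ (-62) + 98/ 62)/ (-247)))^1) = -6508450/ 7705611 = -0.84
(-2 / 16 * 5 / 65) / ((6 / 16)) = -1 / 39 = -0.03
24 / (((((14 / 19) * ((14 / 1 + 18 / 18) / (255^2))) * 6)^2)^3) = 1284842645656176828020671875 / 60236288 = 21330043538807982789.72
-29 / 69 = -0.42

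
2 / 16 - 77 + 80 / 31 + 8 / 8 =-18177 / 248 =-73.29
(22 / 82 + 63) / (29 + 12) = 2594 / 1681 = 1.54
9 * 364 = 3276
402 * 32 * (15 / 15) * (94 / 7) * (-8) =-9673728 / 7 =-1381961.14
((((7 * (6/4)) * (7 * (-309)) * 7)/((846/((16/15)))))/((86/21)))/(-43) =1.14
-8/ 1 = -8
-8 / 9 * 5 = -40 / 9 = -4.44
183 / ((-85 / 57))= -10431 / 85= -122.72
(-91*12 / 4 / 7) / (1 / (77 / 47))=-3003 / 47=-63.89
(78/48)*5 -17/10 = 257/40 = 6.42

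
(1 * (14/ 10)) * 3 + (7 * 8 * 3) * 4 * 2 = 6741/ 5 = 1348.20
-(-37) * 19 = 703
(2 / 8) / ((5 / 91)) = 91 / 20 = 4.55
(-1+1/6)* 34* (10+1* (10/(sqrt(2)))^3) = -21250* sqrt(2)/3-850/3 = -10300.68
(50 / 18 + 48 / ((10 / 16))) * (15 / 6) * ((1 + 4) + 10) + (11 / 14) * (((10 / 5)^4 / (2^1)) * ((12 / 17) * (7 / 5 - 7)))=1509253 / 510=2959.32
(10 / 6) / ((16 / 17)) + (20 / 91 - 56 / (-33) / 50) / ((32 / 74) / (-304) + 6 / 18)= 532935803 / 210210000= 2.54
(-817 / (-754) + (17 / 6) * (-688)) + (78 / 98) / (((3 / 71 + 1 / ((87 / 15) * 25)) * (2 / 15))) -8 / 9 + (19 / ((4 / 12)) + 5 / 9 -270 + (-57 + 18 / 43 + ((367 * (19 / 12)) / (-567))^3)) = -2710097823104516751059 / 1291883173808939712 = -2097.79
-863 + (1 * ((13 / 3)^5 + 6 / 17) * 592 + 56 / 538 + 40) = 1004488099843 / 1111239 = 903935.25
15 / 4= 3.75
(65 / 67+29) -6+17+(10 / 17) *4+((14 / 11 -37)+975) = 12310943 / 12529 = 982.60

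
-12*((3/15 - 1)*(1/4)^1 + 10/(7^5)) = 201084/84035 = 2.39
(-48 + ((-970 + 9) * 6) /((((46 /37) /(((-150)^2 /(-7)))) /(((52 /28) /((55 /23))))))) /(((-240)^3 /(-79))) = 41081498551 /620928000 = 66.16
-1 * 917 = -917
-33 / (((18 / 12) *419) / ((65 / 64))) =-715 / 13408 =-0.05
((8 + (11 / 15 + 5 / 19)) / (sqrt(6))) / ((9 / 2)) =2564 * sqrt(6) / 7695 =0.82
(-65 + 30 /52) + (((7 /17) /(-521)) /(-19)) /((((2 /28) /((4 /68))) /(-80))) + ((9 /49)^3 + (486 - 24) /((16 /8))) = 1457721639750743 /8750860386814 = 166.58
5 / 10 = 1 / 2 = 0.50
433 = 433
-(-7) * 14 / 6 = 49 / 3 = 16.33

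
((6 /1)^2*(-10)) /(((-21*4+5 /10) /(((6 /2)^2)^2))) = 58320 /167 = 349.22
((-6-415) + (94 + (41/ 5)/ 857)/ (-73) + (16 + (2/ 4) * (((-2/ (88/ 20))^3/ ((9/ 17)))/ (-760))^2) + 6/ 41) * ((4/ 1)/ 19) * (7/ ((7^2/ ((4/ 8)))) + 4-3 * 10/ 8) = -4933954395884679754789/ 179525826991134138240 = -27.48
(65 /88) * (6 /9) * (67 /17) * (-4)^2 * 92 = 1602640 /561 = 2856.76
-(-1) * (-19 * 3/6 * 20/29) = -190/29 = -6.55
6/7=0.86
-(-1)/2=1/2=0.50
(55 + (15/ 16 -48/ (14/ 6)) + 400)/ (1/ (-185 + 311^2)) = 588398987/ 14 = 42028499.07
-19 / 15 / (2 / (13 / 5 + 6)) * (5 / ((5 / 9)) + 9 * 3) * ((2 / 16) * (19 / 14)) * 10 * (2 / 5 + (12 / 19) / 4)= -129903 / 700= -185.58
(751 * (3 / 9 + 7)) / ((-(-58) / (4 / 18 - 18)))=-1321760 / 783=-1688.07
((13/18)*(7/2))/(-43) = -91/1548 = -0.06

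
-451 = -451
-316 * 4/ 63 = -1264/ 63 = -20.06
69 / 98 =0.70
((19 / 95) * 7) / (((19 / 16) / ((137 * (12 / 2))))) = 969.09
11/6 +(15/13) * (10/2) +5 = 983/78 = 12.60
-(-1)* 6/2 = 3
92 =92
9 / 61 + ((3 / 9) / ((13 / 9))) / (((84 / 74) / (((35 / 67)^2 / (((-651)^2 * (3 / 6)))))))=31798027084 / 215519578911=0.15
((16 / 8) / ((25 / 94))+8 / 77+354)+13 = 721151 / 1925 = 374.62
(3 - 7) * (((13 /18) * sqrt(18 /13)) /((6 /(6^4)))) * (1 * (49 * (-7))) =49392 * sqrt(26) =251850.77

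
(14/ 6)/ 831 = 7/ 2493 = 0.00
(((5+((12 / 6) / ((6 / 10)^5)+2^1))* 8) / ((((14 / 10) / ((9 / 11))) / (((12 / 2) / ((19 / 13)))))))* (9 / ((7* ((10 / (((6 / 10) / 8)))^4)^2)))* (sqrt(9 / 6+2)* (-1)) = -678164643* sqrt(14) / 167788544000000000000000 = -0.00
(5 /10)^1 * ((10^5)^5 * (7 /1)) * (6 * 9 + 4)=2030000000000000000000000000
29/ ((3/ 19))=551/ 3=183.67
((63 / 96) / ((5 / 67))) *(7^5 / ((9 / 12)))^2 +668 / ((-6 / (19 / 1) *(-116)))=640324312919 / 145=4416029744.27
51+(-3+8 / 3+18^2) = 1124 / 3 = 374.67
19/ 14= 1.36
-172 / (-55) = 172 / 55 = 3.13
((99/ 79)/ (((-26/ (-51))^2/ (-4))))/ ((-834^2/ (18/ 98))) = 257499/ 50559115516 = 0.00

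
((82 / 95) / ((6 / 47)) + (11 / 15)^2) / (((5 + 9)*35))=15602 / 1047375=0.01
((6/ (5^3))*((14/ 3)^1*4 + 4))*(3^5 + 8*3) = 36312/ 125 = 290.50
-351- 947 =-1298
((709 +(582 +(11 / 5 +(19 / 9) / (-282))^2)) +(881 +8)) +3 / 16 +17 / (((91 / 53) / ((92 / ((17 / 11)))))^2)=2051224689038408207 / 90680716198800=22620.30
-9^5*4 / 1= -236196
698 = 698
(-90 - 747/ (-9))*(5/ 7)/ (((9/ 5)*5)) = -5/ 9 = -0.56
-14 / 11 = -1.27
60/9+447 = 1361/3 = 453.67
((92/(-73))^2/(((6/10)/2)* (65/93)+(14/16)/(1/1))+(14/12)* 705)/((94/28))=16536151023/67374547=245.44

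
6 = 6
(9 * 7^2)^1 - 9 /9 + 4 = 444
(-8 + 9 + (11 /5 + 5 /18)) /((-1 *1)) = -313 /90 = -3.48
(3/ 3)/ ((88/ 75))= 75/ 88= 0.85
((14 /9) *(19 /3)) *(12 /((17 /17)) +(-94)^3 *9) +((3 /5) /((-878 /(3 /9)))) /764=-2223021350473289 /30185640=-73644996.44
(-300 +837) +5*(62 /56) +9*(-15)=11411 /28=407.54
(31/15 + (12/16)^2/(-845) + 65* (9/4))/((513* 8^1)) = 6015697/166458240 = 0.04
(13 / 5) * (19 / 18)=247 / 90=2.74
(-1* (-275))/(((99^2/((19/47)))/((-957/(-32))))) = 13775/40608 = 0.34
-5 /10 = -1 /2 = -0.50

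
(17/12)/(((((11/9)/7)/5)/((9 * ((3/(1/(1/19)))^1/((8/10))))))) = 240975/3344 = 72.06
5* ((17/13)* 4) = 340/13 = 26.15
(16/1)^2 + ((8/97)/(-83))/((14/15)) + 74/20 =146358529/563570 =259.70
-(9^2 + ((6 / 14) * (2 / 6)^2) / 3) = -5104 / 63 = -81.02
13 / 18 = 0.72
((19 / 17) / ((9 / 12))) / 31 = 76 / 1581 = 0.05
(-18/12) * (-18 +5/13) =26.42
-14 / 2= -7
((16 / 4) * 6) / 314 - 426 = -66870 / 157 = -425.92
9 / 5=1.80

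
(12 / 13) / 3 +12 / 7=184 / 91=2.02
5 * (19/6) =95/6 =15.83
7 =7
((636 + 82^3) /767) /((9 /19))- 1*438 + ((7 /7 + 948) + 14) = 239189 /117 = 2044.35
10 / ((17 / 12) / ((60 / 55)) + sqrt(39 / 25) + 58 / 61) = 43390764000 / 6751264441 - 3857932800 * sqrt(39) / 6751264441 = 2.86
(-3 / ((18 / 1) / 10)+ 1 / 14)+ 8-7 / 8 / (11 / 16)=2371 / 462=5.13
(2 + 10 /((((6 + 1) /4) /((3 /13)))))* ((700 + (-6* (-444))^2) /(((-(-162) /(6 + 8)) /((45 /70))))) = 1071736996 /819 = 1308592.18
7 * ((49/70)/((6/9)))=147/20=7.35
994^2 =988036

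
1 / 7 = 0.14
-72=-72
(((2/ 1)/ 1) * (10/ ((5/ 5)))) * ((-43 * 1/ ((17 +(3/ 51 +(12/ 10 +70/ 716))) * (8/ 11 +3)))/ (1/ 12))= -104679200/ 694007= -150.83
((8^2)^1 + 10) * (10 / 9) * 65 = 48100 / 9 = 5344.44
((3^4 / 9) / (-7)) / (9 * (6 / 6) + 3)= -3 / 28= -0.11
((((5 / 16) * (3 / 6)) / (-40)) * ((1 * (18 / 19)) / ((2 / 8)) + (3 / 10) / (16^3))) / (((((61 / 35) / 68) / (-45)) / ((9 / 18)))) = 15792842835 / 1215299584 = 13.00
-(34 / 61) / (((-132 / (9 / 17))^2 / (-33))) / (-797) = -0.00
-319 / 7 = -45.57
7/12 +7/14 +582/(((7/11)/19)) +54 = 1464283/84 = 17431.94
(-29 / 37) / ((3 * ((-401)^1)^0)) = -29 / 111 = -0.26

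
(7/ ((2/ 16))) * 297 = 16632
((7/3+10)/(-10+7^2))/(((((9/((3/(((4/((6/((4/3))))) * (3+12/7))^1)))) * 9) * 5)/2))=259/231660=0.00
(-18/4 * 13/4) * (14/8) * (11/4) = -9009/128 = -70.38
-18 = -18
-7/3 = -2.33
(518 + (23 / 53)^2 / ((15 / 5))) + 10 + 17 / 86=382841969 / 724722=528.26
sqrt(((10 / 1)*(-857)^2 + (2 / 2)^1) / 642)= sqrt(4715163222) / 642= 106.96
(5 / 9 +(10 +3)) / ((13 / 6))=244 / 39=6.26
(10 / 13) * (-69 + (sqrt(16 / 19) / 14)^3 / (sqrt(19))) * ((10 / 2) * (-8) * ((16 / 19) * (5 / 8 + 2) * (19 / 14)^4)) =24349770150 / 1529437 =15920.74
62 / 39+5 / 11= 877 / 429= 2.04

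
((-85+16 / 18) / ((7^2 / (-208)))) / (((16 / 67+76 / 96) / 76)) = 6414127616 / 243579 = 26332.84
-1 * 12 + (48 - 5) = 31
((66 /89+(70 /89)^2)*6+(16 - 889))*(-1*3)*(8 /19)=164409336 /150499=1092.43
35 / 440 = 7 / 88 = 0.08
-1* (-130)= 130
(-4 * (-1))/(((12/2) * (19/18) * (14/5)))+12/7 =258/133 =1.94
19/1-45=-26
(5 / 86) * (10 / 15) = 5 / 129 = 0.04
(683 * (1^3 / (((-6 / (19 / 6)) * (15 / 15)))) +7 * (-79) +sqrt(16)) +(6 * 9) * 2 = -28853 / 36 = -801.47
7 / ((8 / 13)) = 91 / 8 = 11.38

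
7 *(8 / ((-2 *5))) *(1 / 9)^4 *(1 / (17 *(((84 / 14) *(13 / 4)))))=-56 / 21749715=-0.00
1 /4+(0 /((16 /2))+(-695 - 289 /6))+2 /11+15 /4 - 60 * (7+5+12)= -143813 /66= -2178.98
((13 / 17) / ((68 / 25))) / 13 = 25 / 1156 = 0.02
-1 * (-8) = 8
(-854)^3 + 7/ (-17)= -10588209695/ 17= -622835864.41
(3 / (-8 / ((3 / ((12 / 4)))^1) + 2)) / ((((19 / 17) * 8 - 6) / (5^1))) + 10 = 183 / 20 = 9.15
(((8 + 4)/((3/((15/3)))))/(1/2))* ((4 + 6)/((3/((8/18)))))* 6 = 3200/9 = 355.56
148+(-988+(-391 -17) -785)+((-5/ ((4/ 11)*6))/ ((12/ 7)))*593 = -813809/ 288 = -2825.73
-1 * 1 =-1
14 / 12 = 7 / 6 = 1.17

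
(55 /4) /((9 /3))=55 /12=4.58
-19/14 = -1.36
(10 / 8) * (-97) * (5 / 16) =-2425 / 64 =-37.89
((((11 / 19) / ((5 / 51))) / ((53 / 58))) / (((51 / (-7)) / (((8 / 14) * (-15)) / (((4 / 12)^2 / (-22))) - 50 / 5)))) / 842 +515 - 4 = 215883439 / 423947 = 509.22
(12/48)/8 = 1/32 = 0.03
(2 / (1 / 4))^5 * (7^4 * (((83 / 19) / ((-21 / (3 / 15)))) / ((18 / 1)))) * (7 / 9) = -3265052672 / 23085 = -141436.11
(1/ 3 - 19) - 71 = -269/ 3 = -89.67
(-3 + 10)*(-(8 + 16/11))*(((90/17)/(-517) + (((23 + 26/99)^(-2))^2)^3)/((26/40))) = 6820118014962351917232131024931160095917280/6541291563180037549549517198985201917607791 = 1.04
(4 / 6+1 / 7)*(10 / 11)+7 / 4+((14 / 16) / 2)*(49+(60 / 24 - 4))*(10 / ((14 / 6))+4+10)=353417 / 924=382.49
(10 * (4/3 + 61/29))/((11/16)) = 47840/957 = 49.99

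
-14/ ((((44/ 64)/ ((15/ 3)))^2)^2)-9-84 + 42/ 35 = -2873920219/ 73205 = -39258.52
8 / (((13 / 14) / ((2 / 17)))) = 224 / 221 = 1.01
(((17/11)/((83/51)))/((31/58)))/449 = 50286/12708047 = 0.00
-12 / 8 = -3 / 2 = -1.50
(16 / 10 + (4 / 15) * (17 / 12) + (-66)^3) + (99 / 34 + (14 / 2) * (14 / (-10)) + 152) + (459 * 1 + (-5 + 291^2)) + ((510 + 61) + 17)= -308487643 / 1530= -201625.91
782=782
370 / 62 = 185 / 31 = 5.97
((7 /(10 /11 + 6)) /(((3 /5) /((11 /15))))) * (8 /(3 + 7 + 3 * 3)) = 1694 /3249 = 0.52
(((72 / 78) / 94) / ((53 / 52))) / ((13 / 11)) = 264 / 32383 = 0.01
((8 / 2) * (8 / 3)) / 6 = 16 / 9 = 1.78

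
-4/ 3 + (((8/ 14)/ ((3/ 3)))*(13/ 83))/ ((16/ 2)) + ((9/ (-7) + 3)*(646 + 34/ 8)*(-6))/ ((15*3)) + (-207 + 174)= -3188831/ 17430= -182.95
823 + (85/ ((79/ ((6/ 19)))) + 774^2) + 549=901272958/ 1501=600448.34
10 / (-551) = -10 / 551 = -0.02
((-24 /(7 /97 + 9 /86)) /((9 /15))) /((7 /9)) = -600624 /2065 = -290.86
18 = 18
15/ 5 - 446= -443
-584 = -584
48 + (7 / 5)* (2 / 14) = 241 / 5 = 48.20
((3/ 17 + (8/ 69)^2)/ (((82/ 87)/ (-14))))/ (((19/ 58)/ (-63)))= 542.50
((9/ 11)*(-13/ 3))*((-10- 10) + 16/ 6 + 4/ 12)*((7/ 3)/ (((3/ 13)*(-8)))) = -20111/ 264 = -76.18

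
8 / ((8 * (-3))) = -1 / 3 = -0.33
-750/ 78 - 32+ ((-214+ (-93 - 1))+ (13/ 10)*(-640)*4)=-47809/ 13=-3677.62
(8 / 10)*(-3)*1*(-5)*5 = 60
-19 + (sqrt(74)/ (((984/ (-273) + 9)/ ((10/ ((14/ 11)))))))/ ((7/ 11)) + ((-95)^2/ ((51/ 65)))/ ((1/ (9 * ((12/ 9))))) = 7865 * sqrt(74)/ 3437 + 2346177/ 17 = 138030.10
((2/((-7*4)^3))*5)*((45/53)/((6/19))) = -1425/1163456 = -0.00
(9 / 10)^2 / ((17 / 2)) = 81 / 850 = 0.10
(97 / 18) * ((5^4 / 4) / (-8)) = -60625 / 576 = -105.25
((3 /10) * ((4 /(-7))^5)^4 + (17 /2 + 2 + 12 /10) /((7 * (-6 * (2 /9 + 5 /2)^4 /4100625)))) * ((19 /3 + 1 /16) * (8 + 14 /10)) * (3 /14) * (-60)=89809158698969732742346983 /5585458640832840070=16079101.91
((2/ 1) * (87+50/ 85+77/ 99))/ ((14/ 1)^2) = 6760/ 7497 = 0.90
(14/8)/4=7/16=0.44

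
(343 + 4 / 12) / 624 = 515 / 936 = 0.55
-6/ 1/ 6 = -1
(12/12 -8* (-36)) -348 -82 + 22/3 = -401/3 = -133.67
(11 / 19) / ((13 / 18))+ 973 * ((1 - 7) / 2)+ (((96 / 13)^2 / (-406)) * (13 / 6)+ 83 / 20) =-2922557837 / 1002820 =-2914.34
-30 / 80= -3 / 8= -0.38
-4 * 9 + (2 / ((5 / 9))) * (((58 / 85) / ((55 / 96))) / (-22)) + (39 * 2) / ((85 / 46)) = 6.02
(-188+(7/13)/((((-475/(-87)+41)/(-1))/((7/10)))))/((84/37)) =-3655257491/44138640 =-82.81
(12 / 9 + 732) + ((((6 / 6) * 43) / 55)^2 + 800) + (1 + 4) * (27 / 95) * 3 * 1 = 265225468 / 172425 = 1538.21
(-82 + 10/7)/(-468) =47/273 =0.17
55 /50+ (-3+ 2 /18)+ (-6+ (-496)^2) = 22140739 /90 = 246008.21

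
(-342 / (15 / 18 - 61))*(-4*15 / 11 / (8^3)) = -405 / 6688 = -0.06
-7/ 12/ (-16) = 7/ 192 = 0.04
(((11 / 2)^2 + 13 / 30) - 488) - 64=-31279 / 60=-521.32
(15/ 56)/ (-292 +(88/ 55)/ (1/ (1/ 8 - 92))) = -15/ 24584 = -0.00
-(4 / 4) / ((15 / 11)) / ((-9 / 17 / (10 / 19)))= 374 / 513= 0.73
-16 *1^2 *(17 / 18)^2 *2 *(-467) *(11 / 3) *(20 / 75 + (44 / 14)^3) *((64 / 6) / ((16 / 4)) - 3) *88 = -168365863111424 / 3750705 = -44889124.34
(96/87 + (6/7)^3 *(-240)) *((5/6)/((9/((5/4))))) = -4663700/268569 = -17.36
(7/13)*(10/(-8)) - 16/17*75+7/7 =-62111/884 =-70.26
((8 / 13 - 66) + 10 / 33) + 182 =50158 / 429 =116.92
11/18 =0.61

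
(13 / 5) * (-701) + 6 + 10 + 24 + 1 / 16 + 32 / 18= -1282147 / 720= -1780.76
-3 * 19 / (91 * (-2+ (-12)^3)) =57 / 157430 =0.00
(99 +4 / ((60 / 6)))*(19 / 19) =497 / 5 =99.40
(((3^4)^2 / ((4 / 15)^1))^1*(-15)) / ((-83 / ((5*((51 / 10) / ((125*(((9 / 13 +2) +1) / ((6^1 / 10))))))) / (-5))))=-39149487 / 1328000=-29.48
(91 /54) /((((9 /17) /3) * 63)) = 221 /1458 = 0.15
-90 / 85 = -18 / 17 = -1.06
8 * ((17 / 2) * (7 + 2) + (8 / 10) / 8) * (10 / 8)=766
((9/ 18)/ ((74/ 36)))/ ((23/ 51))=0.54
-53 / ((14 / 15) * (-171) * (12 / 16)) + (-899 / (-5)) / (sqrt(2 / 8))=2154856 / 5985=360.04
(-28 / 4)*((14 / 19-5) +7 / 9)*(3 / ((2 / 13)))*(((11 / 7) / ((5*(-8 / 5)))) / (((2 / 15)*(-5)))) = 21307 / 152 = 140.18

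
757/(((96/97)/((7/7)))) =73429/96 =764.89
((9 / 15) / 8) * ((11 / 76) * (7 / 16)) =231 / 48640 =0.00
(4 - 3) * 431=431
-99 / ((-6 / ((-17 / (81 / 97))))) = -18139 / 54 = -335.91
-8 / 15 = -0.53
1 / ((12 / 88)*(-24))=-11 / 36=-0.31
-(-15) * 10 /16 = 75 /8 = 9.38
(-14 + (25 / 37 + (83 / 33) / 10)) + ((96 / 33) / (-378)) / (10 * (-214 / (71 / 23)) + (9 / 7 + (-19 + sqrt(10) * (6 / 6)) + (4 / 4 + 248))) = -75720924781742941 / 5792253239718990 + 564592 * sqrt(10) / 15654738485727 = -13.07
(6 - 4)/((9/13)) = 26/9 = 2.89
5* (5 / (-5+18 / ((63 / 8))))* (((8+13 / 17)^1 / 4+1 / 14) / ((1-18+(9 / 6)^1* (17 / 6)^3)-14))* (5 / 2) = -2423250 / 145027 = -16.71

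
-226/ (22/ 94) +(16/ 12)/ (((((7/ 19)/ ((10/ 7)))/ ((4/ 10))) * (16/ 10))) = -1559344/ 1617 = -964.34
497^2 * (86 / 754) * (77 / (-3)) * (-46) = 37620952754 / 1131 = 33263441.87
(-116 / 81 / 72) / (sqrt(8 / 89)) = -29 * sqrt(178) / 5832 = -0.07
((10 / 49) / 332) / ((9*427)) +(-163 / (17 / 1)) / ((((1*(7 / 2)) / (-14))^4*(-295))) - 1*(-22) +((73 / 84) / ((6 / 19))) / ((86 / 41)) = 1705843729088059 / 53926710883920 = 31.63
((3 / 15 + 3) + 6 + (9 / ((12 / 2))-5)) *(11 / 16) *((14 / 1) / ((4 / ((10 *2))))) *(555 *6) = 913460.62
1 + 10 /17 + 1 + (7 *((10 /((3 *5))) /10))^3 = 2.69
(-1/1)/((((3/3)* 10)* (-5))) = 1/50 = 0.02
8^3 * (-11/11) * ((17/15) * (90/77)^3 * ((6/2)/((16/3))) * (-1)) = 237945600/456533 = 521.20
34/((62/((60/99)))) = 340/1023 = 0.33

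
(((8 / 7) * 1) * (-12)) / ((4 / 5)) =-120 / 7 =-17.14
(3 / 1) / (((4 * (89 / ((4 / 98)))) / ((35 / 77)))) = 15 / 95942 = 0.00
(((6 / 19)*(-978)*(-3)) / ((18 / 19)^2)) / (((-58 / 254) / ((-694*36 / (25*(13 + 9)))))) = 1637780316 / 7975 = 205364.30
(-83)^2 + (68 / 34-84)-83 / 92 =626161 / 92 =6806.10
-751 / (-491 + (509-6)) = -751 / 12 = -62.58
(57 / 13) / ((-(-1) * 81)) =19 / 351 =0.05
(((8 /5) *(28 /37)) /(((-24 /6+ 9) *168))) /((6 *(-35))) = -2 /291375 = -0.00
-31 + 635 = 604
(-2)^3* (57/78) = -76/13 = -5.85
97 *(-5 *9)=-4365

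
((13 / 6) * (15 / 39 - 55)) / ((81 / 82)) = -29110 / 243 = -119.79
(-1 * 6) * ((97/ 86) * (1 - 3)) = 582/ 43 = 13.53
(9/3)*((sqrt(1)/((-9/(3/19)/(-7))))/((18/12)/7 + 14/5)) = 490/4009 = 0.12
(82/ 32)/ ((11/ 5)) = 205/ 176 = 1.16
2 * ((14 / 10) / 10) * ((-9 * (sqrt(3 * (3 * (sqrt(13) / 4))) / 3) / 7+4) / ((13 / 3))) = 84 / 325 - 27 * 13^(1 / 4) / 650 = 0.18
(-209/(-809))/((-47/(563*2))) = -235334/38023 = -6.19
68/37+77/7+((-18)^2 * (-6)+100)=-67753/37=-1831.16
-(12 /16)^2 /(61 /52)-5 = -1337 /244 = -5.48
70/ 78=0.90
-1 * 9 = -9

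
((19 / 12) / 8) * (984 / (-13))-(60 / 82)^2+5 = -919239 / 87412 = -10.52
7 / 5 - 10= -43 / 5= -8.60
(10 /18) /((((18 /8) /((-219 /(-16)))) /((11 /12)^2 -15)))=-744235 /15552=-47.85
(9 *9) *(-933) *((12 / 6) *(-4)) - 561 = 604023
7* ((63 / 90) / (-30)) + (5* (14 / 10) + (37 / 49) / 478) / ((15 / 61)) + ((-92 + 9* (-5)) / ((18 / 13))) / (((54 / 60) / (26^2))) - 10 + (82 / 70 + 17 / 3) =-7047378855323 / 94859100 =-74293.12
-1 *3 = -3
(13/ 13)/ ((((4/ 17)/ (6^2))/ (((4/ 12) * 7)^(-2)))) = 1377/ 49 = 28.10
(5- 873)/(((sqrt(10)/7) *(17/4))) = -12152 *sqrt(10)/85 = -452.09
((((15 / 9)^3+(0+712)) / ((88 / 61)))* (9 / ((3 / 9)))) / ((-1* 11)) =-107299 / 88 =-1219.31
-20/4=-5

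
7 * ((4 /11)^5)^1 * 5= 35840 /161051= 0.22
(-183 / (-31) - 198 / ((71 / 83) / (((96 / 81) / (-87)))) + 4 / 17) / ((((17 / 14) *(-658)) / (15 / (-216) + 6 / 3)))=-12613061411 / 561809070936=-0.02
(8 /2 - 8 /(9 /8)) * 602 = -1872.89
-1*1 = -1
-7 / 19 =-0.37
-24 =-24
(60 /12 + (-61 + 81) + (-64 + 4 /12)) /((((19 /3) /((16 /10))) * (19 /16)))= -14848 /1805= -8.23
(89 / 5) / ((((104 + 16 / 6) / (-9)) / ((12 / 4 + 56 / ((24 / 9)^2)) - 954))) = 3626127 / 2560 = 1416.46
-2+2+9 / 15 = 3 / 5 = 0.60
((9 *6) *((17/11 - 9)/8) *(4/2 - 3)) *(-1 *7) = -352.23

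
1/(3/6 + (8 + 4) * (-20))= -2/479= -0.00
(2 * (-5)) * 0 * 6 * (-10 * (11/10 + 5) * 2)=0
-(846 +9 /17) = -846.53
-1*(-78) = 78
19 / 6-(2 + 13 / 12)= 1 / 12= 0.08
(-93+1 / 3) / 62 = -139 / 93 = -1.49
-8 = -8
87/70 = 1.24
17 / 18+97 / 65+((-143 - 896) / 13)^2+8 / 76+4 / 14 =12927586669 / 2022930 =6390.53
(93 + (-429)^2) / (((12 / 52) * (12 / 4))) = 797914 / 3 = 265971.33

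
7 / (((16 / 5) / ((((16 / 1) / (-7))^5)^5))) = -396140812571321687967719751680 / 191581231380566414401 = -2067743325.99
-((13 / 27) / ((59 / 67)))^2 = -758641 / 2537649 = -0.30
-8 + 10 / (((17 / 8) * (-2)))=-176 / 17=-10.35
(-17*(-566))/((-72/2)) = -4811/18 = -267.28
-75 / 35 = -2.14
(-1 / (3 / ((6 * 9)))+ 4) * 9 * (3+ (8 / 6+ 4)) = -1050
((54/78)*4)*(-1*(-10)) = 360/13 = 27.69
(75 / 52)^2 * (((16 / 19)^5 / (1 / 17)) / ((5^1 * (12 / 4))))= 417792000 / 418460731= 1.00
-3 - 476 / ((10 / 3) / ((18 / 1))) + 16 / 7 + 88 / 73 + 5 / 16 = -105045097 / 40880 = -2569.60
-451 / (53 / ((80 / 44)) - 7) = -9020 / 443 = -20.36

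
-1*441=-441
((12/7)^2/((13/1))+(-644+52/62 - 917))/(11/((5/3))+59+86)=-154020205/14968226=-10.29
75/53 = 1.42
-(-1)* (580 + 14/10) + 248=4147/5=829.40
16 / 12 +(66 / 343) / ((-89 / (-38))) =129632 / 91581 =1.42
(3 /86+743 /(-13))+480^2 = 257523341 /1118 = 230342.88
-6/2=-3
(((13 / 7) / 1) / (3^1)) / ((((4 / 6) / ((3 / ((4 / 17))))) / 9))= 5967 / 56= 106.55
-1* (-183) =183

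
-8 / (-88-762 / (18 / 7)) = 0.02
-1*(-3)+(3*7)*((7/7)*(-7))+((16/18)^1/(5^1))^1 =-6472/45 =-143.82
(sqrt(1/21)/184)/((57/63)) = sqrt(21)/3496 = 0.00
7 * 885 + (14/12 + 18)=37285/6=6214.17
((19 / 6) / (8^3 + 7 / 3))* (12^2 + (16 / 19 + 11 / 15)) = 41489 / 46290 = 0.90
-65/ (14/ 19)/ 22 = -1235/ 308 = -4.01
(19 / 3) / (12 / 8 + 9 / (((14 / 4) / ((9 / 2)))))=266 / 549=0.48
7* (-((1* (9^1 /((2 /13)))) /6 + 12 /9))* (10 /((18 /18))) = -4655 /6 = -775.83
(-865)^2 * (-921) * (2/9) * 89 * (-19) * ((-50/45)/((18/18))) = -7768625636500/27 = -287726875425.93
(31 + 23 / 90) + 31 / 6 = 1639 / 45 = 36.42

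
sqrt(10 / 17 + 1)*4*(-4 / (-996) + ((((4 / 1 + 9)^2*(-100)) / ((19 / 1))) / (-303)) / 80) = 77811*sqrt(51) / 2707709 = 0.21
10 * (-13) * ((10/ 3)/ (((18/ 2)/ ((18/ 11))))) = -2600/ 33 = -78.79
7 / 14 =1 / 2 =0.50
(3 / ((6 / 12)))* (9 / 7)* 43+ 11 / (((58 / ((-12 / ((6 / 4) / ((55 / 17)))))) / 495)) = -2098.10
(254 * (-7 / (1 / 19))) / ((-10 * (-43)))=-16891 / 215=-78.56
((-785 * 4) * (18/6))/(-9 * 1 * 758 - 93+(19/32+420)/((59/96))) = 46315/30634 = 1.51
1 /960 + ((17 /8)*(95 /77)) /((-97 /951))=-184296331 /7170240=-25.70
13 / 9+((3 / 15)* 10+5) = 76 / 9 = 8.44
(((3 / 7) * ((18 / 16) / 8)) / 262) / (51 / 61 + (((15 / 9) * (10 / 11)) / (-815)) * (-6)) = 2953071 / 10876412288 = 0.00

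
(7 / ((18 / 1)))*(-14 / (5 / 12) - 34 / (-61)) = -35273 / 2745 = -12.85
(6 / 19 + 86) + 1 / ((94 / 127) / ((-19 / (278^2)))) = 11914055593 / 138029224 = 86.32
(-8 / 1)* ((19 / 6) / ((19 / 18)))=-24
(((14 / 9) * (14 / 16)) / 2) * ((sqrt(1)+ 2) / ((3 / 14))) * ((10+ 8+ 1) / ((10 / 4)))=6517 / 90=72.41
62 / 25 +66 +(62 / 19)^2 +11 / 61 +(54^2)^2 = 4681188565727 / 550525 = 8503135.31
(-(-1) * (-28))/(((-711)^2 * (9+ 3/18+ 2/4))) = -28/4886703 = -0.00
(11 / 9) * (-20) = -220 / 9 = -24.44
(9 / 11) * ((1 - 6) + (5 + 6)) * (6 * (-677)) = -219348 / 11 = -19940.73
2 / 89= 0.02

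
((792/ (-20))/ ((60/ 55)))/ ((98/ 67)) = -24321/ 980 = -24.82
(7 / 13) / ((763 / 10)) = 10 / 1417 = 0.01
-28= -28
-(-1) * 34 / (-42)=-17 / 21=-0.81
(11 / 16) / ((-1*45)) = -11 / 720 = -0.02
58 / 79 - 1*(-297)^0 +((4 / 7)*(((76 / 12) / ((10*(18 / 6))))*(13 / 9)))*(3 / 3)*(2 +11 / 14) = 114754 / 522585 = 0.22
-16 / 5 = -3.20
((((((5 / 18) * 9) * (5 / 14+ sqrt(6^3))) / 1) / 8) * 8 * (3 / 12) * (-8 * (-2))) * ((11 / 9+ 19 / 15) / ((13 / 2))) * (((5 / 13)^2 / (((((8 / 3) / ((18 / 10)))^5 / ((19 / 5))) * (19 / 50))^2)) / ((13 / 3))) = 3.86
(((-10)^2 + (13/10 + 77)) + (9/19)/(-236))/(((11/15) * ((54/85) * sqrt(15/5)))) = 339782485 * sqrt(3)/2663496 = 220.96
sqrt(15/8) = sqrt(30)/4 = 1.37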